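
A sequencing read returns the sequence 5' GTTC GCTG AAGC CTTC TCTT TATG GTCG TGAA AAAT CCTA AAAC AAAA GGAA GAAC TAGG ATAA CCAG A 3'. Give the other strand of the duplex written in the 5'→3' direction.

Pairing A↔T and G↔C gives CAAGCGACTTCGGAAGAGAAATACCAGCACTTTTTAGGATTTTGTTTTCCTTCTTGATCCTATTGGTCT, running 3'→5'. Reverse for the 5'→3' convention.

5'-TCTGGTTATCCTAGTTCTTCCTTTTGTTTTAGGATTTTTCACGACCATAAAGAGAAGGCTTCAGCGAAC-3'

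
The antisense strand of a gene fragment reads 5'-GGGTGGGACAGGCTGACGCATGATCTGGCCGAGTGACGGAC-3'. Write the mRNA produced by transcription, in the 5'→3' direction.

5'-GUCCGUCACUCGGCCAGAUCAUGCGUCAGCCUGUCCCACCC-3'

The mRNA has the sequence of the coding strand (reverse complement of the template) with T→U. Reverse complement of GGGTGGGACAGGCTGACGCATGATCTGGCCGAGTGACGGAC is GTCCGTCACTCGGCCAGATCATGCGTCAGCCTGTCCCACCC; then T→U.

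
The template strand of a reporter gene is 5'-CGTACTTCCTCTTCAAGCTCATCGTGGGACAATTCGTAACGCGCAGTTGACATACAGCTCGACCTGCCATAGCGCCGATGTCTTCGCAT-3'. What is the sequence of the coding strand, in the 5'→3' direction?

The coding strand is complementary and antiparallel to the template: take the complement (A↔T, G↔C) and reverse.

5'-ATGCGAAGACATCGGCGCTATGGCAGGTCGAGCTGTATGTCAACTGCGCGTTACGAATTGTCCCACGATGAGCTTGAAGAGGAAGTACG-3'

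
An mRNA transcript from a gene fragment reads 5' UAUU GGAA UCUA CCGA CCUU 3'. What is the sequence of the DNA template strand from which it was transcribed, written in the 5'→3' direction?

Replace U with T to get the coding DNA strand: TATTGGAATCTACCGACCTT. The template strand is its reverse complement (complement ATAACCTTAGATGGCTGGAA, then reverse).

5'-AAGGTCGGTAGATTCCAATA-3'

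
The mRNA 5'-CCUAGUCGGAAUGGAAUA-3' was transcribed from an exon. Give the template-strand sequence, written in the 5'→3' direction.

5'-TATTCCATTCCGACTAGG-3'

Replace U with T to get the coding DNA strand: CCTAGTCGGAATGGAATA. The template strand is its reverse complement (complement GGATCAGCCTTACCTTAT, then reverse).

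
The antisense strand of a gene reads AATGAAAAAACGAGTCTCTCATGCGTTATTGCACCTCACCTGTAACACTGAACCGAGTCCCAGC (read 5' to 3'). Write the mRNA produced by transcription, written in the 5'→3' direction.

5'-GCUGGGACUCGGUUCAGUGUUACAGGUGAGGUGCAAUAACGCAUGAGAGACUCGUUUUUUCAUU-3'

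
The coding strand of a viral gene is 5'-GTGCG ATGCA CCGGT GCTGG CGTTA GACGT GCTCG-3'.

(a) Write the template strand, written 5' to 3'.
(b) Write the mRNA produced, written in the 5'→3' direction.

(a) 5'-CGAGCACGTCTAACGCCAGCACCGGTGCATCGCAC-3'
(b) 5'-GUGCGAUGCACCGGUGCUGGCGUUAGACGUGCUCG-3'

(a) The template strand is the reverse complement of the coding strand: complement CACGCTACGTGGCCACGACCGCAATCTGCACGAGC, then reverse.
(b) mRNA matches the coding strand with T→U.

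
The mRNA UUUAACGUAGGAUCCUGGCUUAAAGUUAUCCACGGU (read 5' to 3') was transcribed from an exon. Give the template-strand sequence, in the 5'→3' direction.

Replace U with T to get the coding DNA strand: TTTAACGTAGGATCCTGGCTTAAAGTTATCCACGGT. The template strand is its reverse complement (complement AAATTGCATCCTAGGACCGAATTTCAATAGGTGCCA, then reverse).

5′-ACCGTGGATAACTTTAAGCCAGGATCCTACGTTAAA-3′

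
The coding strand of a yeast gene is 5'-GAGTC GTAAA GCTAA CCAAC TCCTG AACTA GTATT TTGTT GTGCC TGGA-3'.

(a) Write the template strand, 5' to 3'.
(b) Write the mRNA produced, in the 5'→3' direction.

(a) The template strand is the reverse complement of the coding strand: complement CTCAGCATTTCGATTGGTTGAGGACTTGATCATAAAACAACACGGACCT, then reverse.
(b) mRNA matches the coding strand with T→U.

(a) 5′-TCCAGGCACAACAAAATACTAGTTCAGGAGTTGGTTAGCTTTACGACTC-3′
(b) 5'-GAGUCGUAAAGCUAACCAACUCCUGAACUAGUAUUUUGUUGUGCCUGGA-3'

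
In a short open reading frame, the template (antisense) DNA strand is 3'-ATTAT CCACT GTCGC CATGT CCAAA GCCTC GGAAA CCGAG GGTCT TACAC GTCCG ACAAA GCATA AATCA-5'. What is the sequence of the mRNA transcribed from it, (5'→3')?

Reading the template 3'→5' as shown, RNA polymerase pairs each base (A→U, T→A, G↔C) to build mRNA 5'→3' directly.

5'-UAAUAGGUGACAGCGGUACAGGUUUCGGAGCCUUUGGCUCCCAGAAUGUGCAGGCUGUUUCGUAUUUAGU-3'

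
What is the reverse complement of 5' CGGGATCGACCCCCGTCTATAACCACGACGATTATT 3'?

Complement each base (A↔T, G↔C): GCCCTAGCTGGGGGCAGATATTGGTGCTGCTAATAA. Then reverse.

5'-AATAATCGTCGTGGTTATAGACGGGGGTCGATCCCG-3'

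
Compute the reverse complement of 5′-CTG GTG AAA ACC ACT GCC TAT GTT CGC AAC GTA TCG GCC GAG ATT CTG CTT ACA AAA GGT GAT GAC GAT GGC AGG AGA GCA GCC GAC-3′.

5'-GTCGGCTGCTCTCCTGCCATCGTCATCACCTTTTGTAAGCAGAATCTCGGCCGATACGTTGCGAACATAGGCAGTGGTTTTCACCAG-3'

Complement each base (A↔T, G↔C): GACCACTTTTGGTGACGGATACAAGCGTTGCATAGCCGGCTCTAAGACGAATGTTTTCCACTACTGCTACCGTCCTCTCGTCGGCTG. Then reverse.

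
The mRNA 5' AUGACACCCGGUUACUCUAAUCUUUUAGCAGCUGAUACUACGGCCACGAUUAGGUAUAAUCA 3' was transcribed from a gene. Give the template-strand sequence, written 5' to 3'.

Replace U with T to get the coding DNA strand: ATGACACCCGGTTACTCTAATCTTTTAGCAGCTGATACTACGGCCACGATTAGGTATAATCA. The template strand is its reverse complement (complement TACTGTGGGCCAATGAGATTAGAAAATCGTCGACTATGATGCCGGTGCTAATCCATATTAGT, then reverse).

5′-TGATTATACCTAATCGTGGCCGTAGTATCAGCTGCTAAAAGATTAGAGTAACCGGGTGTCAT-3′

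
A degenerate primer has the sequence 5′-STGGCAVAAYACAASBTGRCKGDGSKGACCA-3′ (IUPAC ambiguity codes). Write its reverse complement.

5′-TGGTCMSCHCMGYCAVSTTGTRTTBTGCCAS-3′

Standard pairs A↔T, G↔C; ambiguity codes pair R↔Y, K↔M, S↔S, B↔V, D↔H. Complement (SACCGTBTTRTGTTSVACYGMCHCSMCTGGT), then reverse for 5'→3'.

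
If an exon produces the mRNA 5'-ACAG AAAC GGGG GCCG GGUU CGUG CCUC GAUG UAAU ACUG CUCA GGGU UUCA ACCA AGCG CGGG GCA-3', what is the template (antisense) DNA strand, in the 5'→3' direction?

5'-TGCCCCGCGCTTGGTTGAAACCCTGAGCAGTATTACATCGAGGCACGAACCCGGCCCCCGTTTCTGT-3'

Replace U with T to get the coding DNA strand: ACAGAAACGGGGGCCGGGTTCGTGCCTCGATGTAATACTGCTCAGGGTTTCAACCAAGCGCGGGGCA. The template strand is its reverse complement (complement TGTCTTTGCCCCCGGCCCAAGCACGGAGCTACATTATGACGAGTCCCAAAGTTGGTTCGCGCCCCGT, then reverse).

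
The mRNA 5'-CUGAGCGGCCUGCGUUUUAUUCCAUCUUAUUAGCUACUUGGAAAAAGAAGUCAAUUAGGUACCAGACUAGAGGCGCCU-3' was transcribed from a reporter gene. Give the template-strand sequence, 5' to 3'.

5'-AGGCGCCTCTAGTCTGGTACCTAATTGACTTCTTTTTCCAAGTAGCTAATAAGATGGAATAAAACGCAGGCCGCTCAG-3'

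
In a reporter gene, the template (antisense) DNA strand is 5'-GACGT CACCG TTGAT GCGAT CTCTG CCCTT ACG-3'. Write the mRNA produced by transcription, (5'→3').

RNA polymerase reads the template 3'→5' and synthesizes mRNA 5'→3' by base-pairing (A→U, T→A, G↔C). The complement of the template is CTGCAGTGGCAACTACGCTAGAGACGGGAATGC; antiparallel, so 5'→3' the coding strand is CGTAAGGGCAGAGATCGCATCAACGGTGACGTC. Replace T with U for the mRNA.

5'-CGUAAGGGCAGAGAUCGCAUCAACGGUGACGUC-3'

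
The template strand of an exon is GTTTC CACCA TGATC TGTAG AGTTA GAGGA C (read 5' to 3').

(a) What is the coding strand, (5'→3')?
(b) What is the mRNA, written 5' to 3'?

(a) The coding strand is the reverse complement of the template: complement CAAAGGTGGTACTAGACATCTCAATCTCCTG, then reverse.
(b) mRNA has the coding-strand sequence with T→U.

(a) 5'-GTCCTCTAACTCTACAGATCATGGTGGAAAC-3'
(b) 5'-GUCCUCUAACUCUACAGAUCAUGGUGGAAAC-3'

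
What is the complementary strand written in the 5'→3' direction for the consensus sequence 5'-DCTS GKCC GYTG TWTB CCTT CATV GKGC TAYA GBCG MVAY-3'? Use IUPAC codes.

Standard pairs A↔T, G↔C; ambiguity codes pair Y↔R, M↔K, W↔W, S↔S, B↔V, D↔H. Complement (HGASCMGGCRACAWAVGGAAGTABCMCGATRTCVGCKBTR), then reverse for 5'→3'.

5'-RTBKCGVCTRTAGCMCBATGAAGGVAWACARCGGMCSAGH-3'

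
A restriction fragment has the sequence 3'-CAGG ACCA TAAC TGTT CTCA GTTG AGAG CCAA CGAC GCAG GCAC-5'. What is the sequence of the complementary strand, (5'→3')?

The strand is given 3'→5', so its complement runs 5'→3' in the same left-to-right order: pair each base A↔T, G↔C.

5'-GTCCTGGTATTGACAAGAGTCAACTCTCGGTTGCTGCGTCCGTG-3'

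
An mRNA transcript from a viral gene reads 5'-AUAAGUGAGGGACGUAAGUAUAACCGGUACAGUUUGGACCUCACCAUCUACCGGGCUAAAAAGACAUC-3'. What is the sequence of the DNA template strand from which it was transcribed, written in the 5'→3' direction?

5'-GATGTCTTTTTAGCCCGGTAGATGGTGAGGTCCAAACTGTACCGGTTATACTTACGTCCCTCACTTAT-3'

Replace U with T to get the coding DNA strand: ATAAGTGAGGGACGTAAGTATAACCGGTACAGTTTGGACCTCACCATCTACCGGGCTAAAAAGACATC. The template strand is its reverse complement (complement TATTCACTCCCTGCATTCATATTGGCCATGTCAAACCTGGAGTGGTAGATGGCCCGATTTTTCTGTAG, then reverse).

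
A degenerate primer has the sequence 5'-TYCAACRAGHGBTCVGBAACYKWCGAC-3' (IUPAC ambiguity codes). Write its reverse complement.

Standard pairs A↔T, G↔C; ambiguity codes pair R↔Y, K↔M, W↔W, B↔V, H↔D. Complement (ARGTTGYTCDCVAGBCVTTGRMWGCTG), then reverse for 5'→3'.

5'-GTCGWMRGTTVCBGAVCDCTYGTTGRA-3'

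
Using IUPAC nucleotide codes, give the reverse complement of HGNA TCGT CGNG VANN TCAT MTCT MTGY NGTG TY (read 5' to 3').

5'-RACACNRCAKAGAKATGANNTBCNCGACGATNCD-3'

Standard pairs A↔T, G↔C; ambiguity codes pair Y↔R, M↔K, H↔D, V↔B, N↔N. Complement (DCNTAGCAGCNCBTNNAGTAKAGAKACRNCACAR), then reverse for 5'→3'.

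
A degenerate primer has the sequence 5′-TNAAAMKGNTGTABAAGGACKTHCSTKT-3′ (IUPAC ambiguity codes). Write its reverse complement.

Standard pairs A↔T, G↔C; ambiguity codes pair M↔K, S↔S, B↔V, H↔D, N↔N. Complement (ANTTTKMCNACATVTTCCTGMADGSAMA), then reverse for 5'→3'.

5′-AMASGDAMGTCCTTVTACANCMKTTTNA-3′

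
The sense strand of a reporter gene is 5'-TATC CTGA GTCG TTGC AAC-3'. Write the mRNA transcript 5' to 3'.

5′-UAUCCUGAGUCGUUGCAAC-3′

mRNA has the coding-strand sequence with U in place of T.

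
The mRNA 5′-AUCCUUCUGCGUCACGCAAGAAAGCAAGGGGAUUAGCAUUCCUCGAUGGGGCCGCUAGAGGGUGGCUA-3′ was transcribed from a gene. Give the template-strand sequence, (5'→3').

Replace U with T to get the coding DNA strand: ATCCTTCTGCGTCACGCAAGAAAGCAAGGGGATTAGCATTCCTCGATGGGGCCGCTAGAGGGTGGCTA. The template strand is its reverse complement (complement TAGGAAGACGCAGTGCGTTCTTTCGTTCCCCTAATCGTAAGGAGCTACCCCGGCGATCTCCCACCGAT, then reverse).

5'-TAGCCACCCTCTAGCGGCCCCATCGAGGAATGCTAATCCCCTTGCTTTCTTGCGTGACGCAGAAGGAT-3'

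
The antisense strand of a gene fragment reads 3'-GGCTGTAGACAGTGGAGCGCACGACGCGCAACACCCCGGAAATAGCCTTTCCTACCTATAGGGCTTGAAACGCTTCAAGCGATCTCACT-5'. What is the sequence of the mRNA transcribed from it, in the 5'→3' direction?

Reading the template 3'→5' as shown, RNA polymerase pairs each base (A→U, T→A, G↔C) to build mRNA 5'→3' directly.

5'-CCGACAUCUGUCACCUCGCGUGCUGCGCGUUGUGGGGCCUUUAUCGGAAAGGAUGGAUAUCCCGAACUUUGCGAAGUUCGCUAGAGUGA-3'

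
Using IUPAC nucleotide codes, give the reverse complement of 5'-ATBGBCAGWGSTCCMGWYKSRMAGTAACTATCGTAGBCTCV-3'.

5′-BGAGVCTACGATAGTTACTKYSMRWCKGGASCWCTGVCVAT-3′

Standard pairs A↔T, G↔C; ambiguity codes pair R↔Y, M↔K, W↔W, S↔S, B↔V. Complement (TAVCVGTCWCSAGGKCWRMSYKTCATTGATAGCATCVGAGB), then reverse for 5'→3'.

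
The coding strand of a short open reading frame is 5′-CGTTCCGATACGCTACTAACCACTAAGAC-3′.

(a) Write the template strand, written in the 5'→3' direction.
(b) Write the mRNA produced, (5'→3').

(a) 5'-GTCTTAGTGGTTAGTAGCGTATCGGAACG-3'
(b) 5'-CGUUCCGAUACGCUACUAACCACUAAGAC-3'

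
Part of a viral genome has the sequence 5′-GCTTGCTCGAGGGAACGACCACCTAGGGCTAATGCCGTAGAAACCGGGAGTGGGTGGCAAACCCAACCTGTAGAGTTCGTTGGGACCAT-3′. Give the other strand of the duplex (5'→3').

Pairing A↔T and G↔C gives CGAACGAGCTCCCTTGCTGGTGGATCCCGATTACGGCATCTTTGGCCCTCACCCACCGTTTGGGTTGGACATCTCAAGCAACCCTGGTA, running 3'→5'. Reverse for the 5'→3' convention.

5'-ATGGTCCCAACGAACTCTACAGGTTGGGTTTGCCACCCACTCCCGGTTTCTACGGCATTAGCCCTAGGTGGTCGTTCCCTCGAGCAAGC-3'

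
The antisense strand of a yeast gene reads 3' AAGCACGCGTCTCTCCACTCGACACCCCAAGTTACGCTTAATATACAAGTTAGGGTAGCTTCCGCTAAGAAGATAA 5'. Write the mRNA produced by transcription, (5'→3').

Reading the template 3'→5' as shown, RNA polymerase pairs each base (A→U, T→A, G↔C) to build mRNA 5'→3' directly.

5'-UUCGUGCGCAGAGAGGUGAGCUGUGGGGUUCAAUGCGAAUUAUAUGUUCAAUCCCAUCGAAGGCGAUUCUUCUAUU-3'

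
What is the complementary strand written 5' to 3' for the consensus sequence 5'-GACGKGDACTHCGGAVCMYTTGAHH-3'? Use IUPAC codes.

Standard pairs A↔T, G↔C; ambiguity codes pair Y↔R, M↔K, D↔H, V↔B. Complement (CTGCMCHTGADGCCTBGKRAACTDD), then reverse for 5'→3'.

5'-DDTCAARKGBTCCGDAGTHCMCGTC-3'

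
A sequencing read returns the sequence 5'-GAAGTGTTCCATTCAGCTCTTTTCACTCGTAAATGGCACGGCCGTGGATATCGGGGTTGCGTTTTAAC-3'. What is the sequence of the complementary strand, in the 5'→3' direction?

Pairing A↔T and G↔C gives CTTCACAAGGTAAGTCGAGAAAAGTGAGCATTTACCGTGCCGGCACCTATAGCCCCAACGCAAAATTG, running 3'→5'. Reverse for the 5'→3' convention.

5'-GTTAAAACGCAACCCCGATATCCACGGCCGTGCCATTTACGAGTGAAAAGAGCTGAATGGAACACTTC-3'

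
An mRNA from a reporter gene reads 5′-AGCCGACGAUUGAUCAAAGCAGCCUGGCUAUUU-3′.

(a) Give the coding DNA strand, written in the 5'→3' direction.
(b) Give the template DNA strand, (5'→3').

(a) The coding strand matches the mRNA with U→T.
(b) The template strand is the reverse complement of the coding strand.

(a) 5′-AGCCGACGATTGATCAAAGCAGCCTGGCTATTT-3′
(b) 5′-AAATAGCCAGGCTGCTTTGATCAATCGTCGGCT-3′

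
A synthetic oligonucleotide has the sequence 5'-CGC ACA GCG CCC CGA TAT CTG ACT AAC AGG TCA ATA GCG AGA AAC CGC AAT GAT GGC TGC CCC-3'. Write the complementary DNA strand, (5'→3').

5'-GGGGCAGCCATCATTGCGGTTTCTCGCTATTGACCTGTTAGTCAGATATCGGGGCGCTGTGCG-3'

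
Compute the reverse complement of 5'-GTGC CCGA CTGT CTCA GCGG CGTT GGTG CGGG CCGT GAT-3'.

Reading the sequence 3'→5' and pairing each base (A↔T, G↔C) gives the reverse complement directly.

5'-ATCACGGCCCGCACCAACGCCGCTGAGACAGTCGGGCAC-3'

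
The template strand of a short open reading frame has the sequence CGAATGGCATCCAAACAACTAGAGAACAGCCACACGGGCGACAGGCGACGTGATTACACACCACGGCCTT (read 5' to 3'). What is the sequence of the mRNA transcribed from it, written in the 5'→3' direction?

5'-AAGGCCGUGGUGUGUAAUCACGUCGCCUGUCGCCCGUGUGGCUGUUCUCUAGUUGUUUGGAUGCCAUUCG-3'

The mRNA has the sequence of the coding strand (reverse complement of the template) with T→U. Reverse complement of CGAATGGCATCCAAACAACTAGAGAACAGCCACACGGGCGACAGGCGACGTGATTACACACCACGGCCTT is AAGGCCGTGGTGTGTAATCACGTCGCCTGTCGCCCGTGTGGCTGTTCTCTAGTTGTTTGGATGCCATTCG; then T→U.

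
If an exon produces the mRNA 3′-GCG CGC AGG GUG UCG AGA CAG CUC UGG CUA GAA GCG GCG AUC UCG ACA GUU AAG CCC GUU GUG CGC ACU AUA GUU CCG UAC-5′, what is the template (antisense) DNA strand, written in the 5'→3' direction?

5′-CGCGCGTCCCACAGCTCTGTCGAGACCGATCTTCGCCGCTAGAGCTGTCAATTCGGGCAACACGCGTGATATCAAGGCATG-3′

Written 5'→3' the mRNA is CAUGCCUUGAUAUCACGCGUGUUGCCCGAAUUGACAGCUCUAGCGGCGAAGAUCGGUCUCGACAGAGCUGUGGGACGCGCG, so the coding DNA strand is CATGCCTTGATATCACGCGTGTTGCCCGAATTGACAGCTCTAGCGGCGAAGATCGGTCTCGACAGAGCTGTGGGACGCGCG. The template is its reverse complement.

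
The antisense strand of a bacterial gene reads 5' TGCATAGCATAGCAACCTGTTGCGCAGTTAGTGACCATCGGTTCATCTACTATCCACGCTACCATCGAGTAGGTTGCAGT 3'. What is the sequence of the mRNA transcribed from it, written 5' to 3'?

5'-ACUGCAACCUACUCGAUGGUAGCGUGGAUAGUAGAUGAACCGAUGGUCACUAACUGCGCAACAGGUUGCUAUGCUAUGCA-3'

The mRNA has the sequence of the coding strand (reverse complement of the template) with T→U. Reverse complement of TGCATAGCATAGCAACCTGTTGCGCAGTTAGTGACCATCGGTTCATCTACTATCCACGCTACCATCGAGTAGGTTGCAGT is ACTGCAACCTACTCGATGGTAGCGTGGATAGTAGATGAACCGATGGTCACTAACTGCGCAACAGGTTGCTATGCTATGCA; then T→U.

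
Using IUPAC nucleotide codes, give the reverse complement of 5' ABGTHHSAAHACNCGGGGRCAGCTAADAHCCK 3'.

Standard pairs A↔T, G↔C; ambiguity codes pair R↔Y, K↔M, S↔S, B↔V, D↔H, N↔N. Complement (TVCADDSTTDTGNGCCCCYGTCGATTHTDGGM), then reverse for 5'→3'.

5′-MGGDTHTTAGCTGYCCCCGNGTDTTSDDACVT-3′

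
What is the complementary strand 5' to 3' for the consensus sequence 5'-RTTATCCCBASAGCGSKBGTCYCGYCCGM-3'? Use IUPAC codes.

Standard pairs A↔T, G↔C; ambiguity codes pair R↔Y, M↔K, S↔S, B↔V. Complement (YAATAGGGVTSTCGCSMVCAGRGCRGGCK), then reverse for 5'→3'.

5'-KCGGRCGRGACVMSCGCTSTVGGGATAAY-3'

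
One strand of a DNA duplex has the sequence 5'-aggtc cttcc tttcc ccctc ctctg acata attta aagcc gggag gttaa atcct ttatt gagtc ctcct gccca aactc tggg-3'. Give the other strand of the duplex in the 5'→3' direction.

5'-CCCAGAGTTTGGGCAGGAGGACTCAATAAAGGATTTAACCTCCCGGCTTTAAATTATGTCAGAGGAGGGGGAAAGGAAGGACCT-3'

Pairing A↔T and G↔C gives TCCAGGAAGGAAAGGGGGAGGAGACTGTATTAAATTTCGGCCCTCCAATTTAGGAAATAACTCAGGAGGACGGGTTTGAGACCC, running 3'→5'. Reverse for the 5'→3' convention.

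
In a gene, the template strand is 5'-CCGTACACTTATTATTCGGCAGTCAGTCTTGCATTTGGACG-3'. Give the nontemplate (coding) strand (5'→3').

The coding strand is complementary and antiparallel to the template: take the complement (A↔T, G↔C) and reverse.

5'-CGTCCAAATGCAAGACTGACTGCCGAATAATAAGTGTACGG-3'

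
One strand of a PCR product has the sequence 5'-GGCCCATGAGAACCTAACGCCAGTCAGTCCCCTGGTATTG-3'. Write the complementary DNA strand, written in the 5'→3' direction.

5′-CAATACCAGGGGACTGACTGGCGTTAGGTTCTCATGGGCC-3′

Pairing A↔T and G↔C gives CCGGGTACTCTTGGATTGCGGTCAGTCAGGGGACCATAAC, running 3'→5'. Reverse for the 5'→3' convention.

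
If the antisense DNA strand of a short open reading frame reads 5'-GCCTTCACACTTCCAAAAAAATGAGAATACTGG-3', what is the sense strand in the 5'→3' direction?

5'-CCAGTATTCTCATTTTTTTGGAAGTGTGAAGGC-3'

The coding strand is complementary and antiparallel to the template: take the complement (A↔T, G↔C) and reverse.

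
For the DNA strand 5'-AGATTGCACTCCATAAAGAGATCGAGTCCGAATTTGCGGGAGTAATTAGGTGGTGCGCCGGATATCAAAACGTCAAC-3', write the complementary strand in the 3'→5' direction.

3'-TCTAACGTGAGGTATTTCTCTAGCTCAGGCTTAAACGCCCTCATTAATCCACCACGCGGCCTATAGTTTTGCAGTTG-5'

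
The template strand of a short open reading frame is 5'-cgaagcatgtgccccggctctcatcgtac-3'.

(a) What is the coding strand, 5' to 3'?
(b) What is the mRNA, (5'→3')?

(a) The coding strand is the reverse complement of the template: complement GCTTCGTACACGGGGCCGAGAGTAGCATG, then reverse.
(b) mRNA has the coding-strand sequence with T→U.

(a) 5'-GTACGATGAGAGCCGGGGCACATGCTTCG-3'
(b) 5'-GUACGAUGAGAGCCGGGGCACAUGCUUCG-3'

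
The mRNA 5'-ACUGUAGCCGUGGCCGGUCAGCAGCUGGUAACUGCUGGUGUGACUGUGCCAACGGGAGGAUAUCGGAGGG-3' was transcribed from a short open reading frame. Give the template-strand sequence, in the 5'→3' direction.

5′-CCCTCCGATATCCTCCCGTTGGCACAGTCACACCAGCAGTTACCAGCTGCTGACCGGCCACGGCTACAGT-3′

Replace U with T to get the coding DNA strand: ACTGTAGCCGTGGCCGGTCAGCAGCTGGTAACTGCTGGTGTGACTGTGCCAACGGGAGGATATCGGAGGG. The template strand is its reverse complement (complement TGACATCGGCACCGGCCAGTCGTCGACCATTGACGACCACACTGACACGGTTGCCCTCCTATAGCCTCCC, then reverse).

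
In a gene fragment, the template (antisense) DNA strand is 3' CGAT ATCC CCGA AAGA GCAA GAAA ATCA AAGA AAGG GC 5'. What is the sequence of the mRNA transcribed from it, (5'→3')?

Reading the template 3'→5' as shown, RNA polymerase pairs each base (A→U, T→A, G↔C) to build mRNA 5'→3' directly.

5'-GCUAUAGGGGCUUUCUCGUUCUUUUAGUUUCUUUCCCG-3'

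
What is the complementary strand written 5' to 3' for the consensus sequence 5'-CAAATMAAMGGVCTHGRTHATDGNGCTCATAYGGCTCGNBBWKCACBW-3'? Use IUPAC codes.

5'-WVGTGMWVVNCGAGCCRTATGAGCNCHATDAYCDAGBCCKTTKATTTG-3'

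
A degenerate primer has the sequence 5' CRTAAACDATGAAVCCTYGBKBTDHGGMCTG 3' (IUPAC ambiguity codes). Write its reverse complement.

5'-CAGKCCDHAVMVCRAGGBTTCATHGTTTAYG-3'

Standard pairs A↔T, G↔C; ambiguity codes pair R↔Y, M↔K, B↔V, D↔H. Complement (GYATTTGHTACTTBGGARCVMVAHDCCKGAC), then reverse for 5'→3'.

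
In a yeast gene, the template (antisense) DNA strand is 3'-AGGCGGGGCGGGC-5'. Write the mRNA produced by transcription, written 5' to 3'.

5'-UCCGCCCCGCCCG-3'

Reading the template 3'→5' as shown, RNA polymerase pairs each base (A→U, T→A, G↔C) to build mRNA 5'→3' directly.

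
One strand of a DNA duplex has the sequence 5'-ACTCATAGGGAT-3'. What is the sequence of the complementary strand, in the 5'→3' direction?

5′-ATCCCTATGAGT-3′

Pairing A↔T and G↔C gives TGAGTATCCCTA, running 3'→5'. Reverse for the 5'→3' convention.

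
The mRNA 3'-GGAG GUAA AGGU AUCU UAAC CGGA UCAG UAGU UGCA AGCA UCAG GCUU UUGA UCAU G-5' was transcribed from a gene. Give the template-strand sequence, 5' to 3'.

5'-CCTCCATTTCCATAGAATTGGCCTAGTCATCAACGTTCGTAGTCCGAAAACTAGTAC-3'

Written 5'→3' the mRNA is GUACUAGUUUUCGGACUACGAACGUUGAUGACUAGGCCAAUUCUAUGGAAAUGGAGG, so the coding DNA strand is GTACTAGTTTTCGGACTACGAACGTTGATGACTAGGCCAATTCTATGGAAATGGAGG. The template is its reverse complement.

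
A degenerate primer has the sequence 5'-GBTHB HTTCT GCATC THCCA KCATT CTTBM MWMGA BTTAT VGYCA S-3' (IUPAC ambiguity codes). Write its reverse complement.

5'-STGRCBATAAVTCKWKKVAAGAATGMTGGDAGATGCAGAADVDAVC-3'

Standard pairs A↔T, G↔C; ambiguity codes pair Y↔R, M↔K, W↔W, S↔S, B↔V, H↔D. Complement (CVADVDAAGACGTAGADGGTMGTAAGAAVKKWKCTVAATABCRGTS), then reverse for 5'→3'.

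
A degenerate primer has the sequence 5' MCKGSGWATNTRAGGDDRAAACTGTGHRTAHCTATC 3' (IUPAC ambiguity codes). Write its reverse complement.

5'-GATAGDTAYDCACAGTTTYHHCCTYANATWCSCMGK-3'

Standard pairs A↔T, G↔C; ambiguity codes pair R↔Y, M↔K, W↔W, S↔S, D↔H, N↔N. Complement (KGMCSCWTANAYTCCHHYTTTGACACDYATDGATAG), then reverse for 5'→3'.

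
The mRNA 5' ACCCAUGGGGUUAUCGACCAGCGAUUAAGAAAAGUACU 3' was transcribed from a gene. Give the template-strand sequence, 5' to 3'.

5'-AGTACTTTTCTTAATCGCTGGTCGATAACCCCATGGGT-3'

Replace U with T to get the coding DNA strand: ACCCATGGGGTTATCGACCAGCGATTAAGAAAAGTACT. The template strand is its reverse complement (complement TGGGTACCCCAATAGCTGGTCGCTAATTCTTTTCATGA, then reverse).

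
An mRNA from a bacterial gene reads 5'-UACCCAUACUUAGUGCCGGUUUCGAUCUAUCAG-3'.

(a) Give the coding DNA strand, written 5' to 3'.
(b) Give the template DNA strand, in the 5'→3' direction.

(a) 5'-TACCCATACTTAGTGCCGGTTTCGATCTATCAG-3'
(b) 5'-CTGATAGATCGAAACCGGCACTAAGTATGGGTA-3'

(a) The coding strand matches the mRNA with U→T.
(b) The template strand is the reverse complement of the coding strand.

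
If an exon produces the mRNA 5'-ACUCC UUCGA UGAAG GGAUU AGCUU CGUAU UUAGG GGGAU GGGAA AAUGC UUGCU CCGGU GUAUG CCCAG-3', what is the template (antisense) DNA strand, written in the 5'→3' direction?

Replace U with T to get the coding DNA strand: ACTCCTTCGATGAAGGGATTAGCTTCGTATTTAGGGGGATGGGAAAATGCTTGCTCCGGTGTATGCCCAG. The template strand is its reverse complement (complement TGAGGAAGCTACTTCCCTAATCGAAGCATAAATCCCCCTACCCTTTTACGAACGAGGCCACATACGGGTC, then reverse).

5'-CTGGGCATACACCGGAGCAAGCATTTTCCCATCCCCCTAAATACGAAGCTAATCCCTTCATCGAAGGAGT-3'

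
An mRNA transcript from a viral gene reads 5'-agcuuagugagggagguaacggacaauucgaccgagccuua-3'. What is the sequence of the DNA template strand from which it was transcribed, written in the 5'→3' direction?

5'-TAAGGCTCGGTCGAATTGTCCGTTACCTCCCTCACTAAGCT-3'

Replace U with T to get the coding DNA strand: AGCTTAGTGAGGGAGGTAACGGACAATTCGACCGAGCCTTA. The template strand is its reverse complement (complement TCGAATCACTCCCTCCATTGCCTGTTAAGCTGGCTCGGAAT, then reverse).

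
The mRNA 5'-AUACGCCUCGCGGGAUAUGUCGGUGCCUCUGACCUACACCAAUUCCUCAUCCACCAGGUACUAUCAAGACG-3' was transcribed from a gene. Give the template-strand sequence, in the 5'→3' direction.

5'-CGTCTTGATAGTACCTGGTGGATGAGGAATTGGTGTAGGTCAGAGGCACCGACATATCCCGCGAGGCGTAT-3'

Replace U with T to get the coding DNA strand: ATACGCCTCGCGGGATATGTCGGTGCCTCTGACCTACACCAATTCCTCATCCACCAGGTACTATCAAGACG. The template strand is its reverse complement (complement TATGCGGAGCGCCCTATACAGCCACGGAGACTGGATGTGGTTAAGGAGTAGGTGGTCCATGATAGTTCTGC, then reverse).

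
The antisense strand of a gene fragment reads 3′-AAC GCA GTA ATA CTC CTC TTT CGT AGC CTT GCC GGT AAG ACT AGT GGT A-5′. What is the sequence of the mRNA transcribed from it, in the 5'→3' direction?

Reading the template 3'→5' as shown, RNA polymerase pairs each base (A→U, T→A, G↔C) to build mRNA 5'→3' directly.

5'-UUGCGUCAUUAUGAGGAGAAAGCAUCGGAACGGCCAUUCUGAUCACCAU-3'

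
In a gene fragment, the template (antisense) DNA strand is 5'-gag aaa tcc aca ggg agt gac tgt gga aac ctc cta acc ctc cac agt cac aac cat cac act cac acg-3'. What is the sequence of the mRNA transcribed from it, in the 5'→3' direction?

5′-CGUGUGAGUGUGAUGGUUGUGACUGUGGAGGGUUAGGAGGUUUCCACAGUCACUCCCUGUGGAUUUCUC-3′

The mRNA has the sequence of the coding strand (reverse complement of the template) with T→U. Reverse complement of GAGAAATCCACAGGGAGTGACTGTGGAAACCTCCTAACCCTCCACAGTCACAACCATCACACTCACACG is CGTGTGAGTGTGATGGTTGTGACTGTGGAGGGTTAGGAGGTTTCCACAGTCACTCCCTGTGGATTTCTC; then T→U.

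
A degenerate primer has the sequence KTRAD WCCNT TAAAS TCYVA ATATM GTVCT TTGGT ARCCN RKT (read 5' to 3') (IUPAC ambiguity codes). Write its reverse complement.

Standard pairs A↔T, G↔C; ambiguity codes pair R↔Y, M↔K, W↔W, S↔S, D↔H, V↔B, N↔N. Complement (MAYTHWGGNAATTTSAGRBTTATAKCABGAAACCATYGGNYMA), then reverse for 5'→3'.

5'-AMYNGGYTACCAAAGBACKATATTBRGASTTTAANGGWHTYAM-3'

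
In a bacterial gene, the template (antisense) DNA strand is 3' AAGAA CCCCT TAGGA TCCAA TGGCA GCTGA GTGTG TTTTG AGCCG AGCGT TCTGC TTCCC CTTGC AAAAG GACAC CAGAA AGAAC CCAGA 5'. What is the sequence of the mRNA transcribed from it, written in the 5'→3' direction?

Reading the template 3'→5' as shown, RNA polymerase pairs each base (A→U, T→A, G↔C) to build mRNA 5'→3' directly.

5'-UUCUUGGGGAAUCCUAGGUUACCGUCGACUCACACAAAACUCGGCUCGCAAGACGAAGGGGAACGUUUUCCUGUGGUCUUUCUUGGGUCU-3'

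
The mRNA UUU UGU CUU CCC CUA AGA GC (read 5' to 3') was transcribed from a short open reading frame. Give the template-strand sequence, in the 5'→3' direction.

5'-GCTCTTAGGGGAAGACAAAA-3'

Replace U with T to get the coding DNA strand: TTTTGTCTTCCCCTAAGAGC. The template strand is its reverse complement (complement AAAACAGAAGGGGATTCTCG, then reverse).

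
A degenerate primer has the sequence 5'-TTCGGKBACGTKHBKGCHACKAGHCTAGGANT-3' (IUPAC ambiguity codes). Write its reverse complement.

Standard pairs A↔T, G↔C; ambiguity codes pair K↔M, B↔V, H↔D, N↔N. Complement (AAGCCMVTGCAMDVMCGDTGMTCDGATCCTNA), then reverse for 5'→3'.

5'-ANTCCTAGDCTMGTDGCMVDMACGTVMCCGAA-3'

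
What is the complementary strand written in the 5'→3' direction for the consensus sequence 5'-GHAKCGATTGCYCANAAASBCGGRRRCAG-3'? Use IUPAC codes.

5'-CTGYYYCCGVSTTTNTGRGCAATCGMTDC-3'

Standard pairs A↔T, G↔C; ambiguity codes pair R↔Y, K↔M, S↔S, B↔V, H↔D, N↔N. Complement (CDTMGCTAACGRGTNTTTSVGCCYYYGTC), then reverse for 5'→3'.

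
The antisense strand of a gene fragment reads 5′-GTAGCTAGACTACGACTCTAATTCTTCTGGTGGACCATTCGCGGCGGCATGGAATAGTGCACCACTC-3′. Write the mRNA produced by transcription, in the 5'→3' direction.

5'-GAGUGGUGCACUAUUCCAUGCCGCCGCGAAUGGUCCACCAGAAGAAUUAGAGUCGUAGUCUAGCUAC-3'

The mRNA has the sequence of the coding strand (reverse complement of the template) with T→U. Reverse complement of GTAGCTAGACTACGACTCTAATTCTTCTGGTGGACCATTCGCGGCGGCATGGAATAGTGCACCACTC is GAGTGGTGCACTATTCCATGCCGCCGCGAATGGTCCACCAGAAGAATTAGAGTCGTAGTCTAGCTAC; then T→U.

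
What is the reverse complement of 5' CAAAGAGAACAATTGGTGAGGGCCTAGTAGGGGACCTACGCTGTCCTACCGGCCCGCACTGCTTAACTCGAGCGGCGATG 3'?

5'-CATCGCCGCTCGAGTTAAGCAGTGCGGGCCGGTAGGACAGCGTAGGTCCCCTACTAGGCCCTCACCAATTGTTCTCTTTG-3'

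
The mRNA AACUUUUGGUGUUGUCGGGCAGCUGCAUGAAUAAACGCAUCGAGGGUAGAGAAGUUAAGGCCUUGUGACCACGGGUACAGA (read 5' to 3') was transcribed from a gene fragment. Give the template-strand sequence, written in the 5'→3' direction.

5′-TCTGTACCCGTGGTCACAAGGCCTTAACTTCTCTACCCTCGATGCGTTTATTCATGCAGCTGCCCGACAACACCAAAAGTT-3′

Replace U with T to get the coding DNA strand: AACTTTTGGTGTTGTCGGGCAGCTGCATGAATAAACGCATCGAGGGTAGAGAAGTTAAGGCCTTGTGACCACGGGTACAGA. The template strand is its reverse complement (complement TTGAAAACCACAACAGCCCGTCGACGTACTTATTTGCGTAGCTCCCATCTCTTCAATTCCGGAACACTGGTGCCCATGTCT, then reverse).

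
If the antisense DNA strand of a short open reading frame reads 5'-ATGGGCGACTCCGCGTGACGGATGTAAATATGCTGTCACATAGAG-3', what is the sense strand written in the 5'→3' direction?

5'-CTCTATGTGACAGCATATTTACATCCGTCACGCGGAGTCGCCCAT-3'

The coding strand is complementary and antiparallel to the template: take the complement (A↔T, G↔C) and reverse.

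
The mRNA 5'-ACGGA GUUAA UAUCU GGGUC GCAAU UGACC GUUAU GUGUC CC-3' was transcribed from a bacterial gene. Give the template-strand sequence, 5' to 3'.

Replace U with T to get the coding DNA strand: ACGGAGTTAATATCTGGGTCGCAATTGACCGTTATGTGTCCC. The template strand is its reverse complement (complement TGCCTCAATTATAGACCCAGCGTTAACTGGCAATACACAGGG, then reverse).

5′-GGGACACATAACGGTCAATTGCGACCCAGATATTAACTCCGT-3′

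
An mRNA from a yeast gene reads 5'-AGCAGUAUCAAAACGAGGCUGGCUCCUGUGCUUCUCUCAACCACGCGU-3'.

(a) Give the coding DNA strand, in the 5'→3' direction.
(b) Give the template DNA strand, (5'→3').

(a) 5'-AGCAGTATCAAAACGAGGCTGGCTCCTGTGCTTCTCTCAACCACGCGT-3'
(b) 5'-ACGCGTGGTTGAGAGAAGCACAGGAGCCAGCCTCGTTTTGATACTGCT-3'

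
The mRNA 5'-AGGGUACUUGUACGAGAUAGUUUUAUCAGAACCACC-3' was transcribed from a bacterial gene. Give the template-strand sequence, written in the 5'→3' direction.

Replace U with T to get the coding DNA strand: AGGGTACTTGTACGAGATAGTTTTATCAGAACCACC. The template strand is its reverse complement (complement TCCCATGAACATGCTCTATCAAAATAGTCTTGGTGG, then reverse).

5'-GGTGGTTCTGATAAAACTATCTCGTACAAGTACCCT-3'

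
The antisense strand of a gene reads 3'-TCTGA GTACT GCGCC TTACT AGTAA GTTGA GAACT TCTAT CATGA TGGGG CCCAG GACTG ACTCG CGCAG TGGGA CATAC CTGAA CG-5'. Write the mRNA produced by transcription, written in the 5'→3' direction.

Reading the template 3'→5' as shown, RNA polymerase pairs each base (A→U, T→A, G↔C) to build mRNA 5'→3' directly.

5'-AGACUCAUGACGCGGAAUGAUCAUUCAACUCUUGAAGAUAGUACUACCCCGGGUCCUGACUGAGCGCGUCACCCUGUAUGGACUUGC-3'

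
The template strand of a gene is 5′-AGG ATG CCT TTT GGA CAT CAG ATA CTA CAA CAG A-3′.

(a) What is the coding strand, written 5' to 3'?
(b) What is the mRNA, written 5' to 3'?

(a) 5'-TCTGTTGTAGTATCTGATGTCCAAAAGGCATCCT-3'
(b) 5′-UCUGUUGUAGUAUCUGAUGUCCAAAAGGCAUCCU-3′

(a) The coding strand is the reverse complement of the template: complement TCCTACGGAAAACCTGTAGTCTATGATGTTGTCT, then reverse.
(b) mRNA has the coding-strand sequence with T→U.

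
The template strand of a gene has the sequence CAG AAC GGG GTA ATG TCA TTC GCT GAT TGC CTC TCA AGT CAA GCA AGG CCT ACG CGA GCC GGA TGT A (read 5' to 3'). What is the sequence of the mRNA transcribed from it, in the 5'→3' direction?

5'-UACAUCCGGCUCGCGUAGGCCUUGCUUGACUUGAGAGGCAAUCAGCGAAUGACAUUACCCCGUUCUG-3'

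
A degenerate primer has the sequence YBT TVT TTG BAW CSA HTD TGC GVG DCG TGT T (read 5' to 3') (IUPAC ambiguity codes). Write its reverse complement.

Standard pairs A↔T, G↔C; ambiguity codes pair Y↔R, W↔W, S↔S, B↔V, D↔H. Complement (RVAABAAACVTWGSTDAHACGCBCHGCACAA), then reverse for 5'→3'.

5'-AACACGHCBCGCAHADTSGWTVCAAABAAVR-3'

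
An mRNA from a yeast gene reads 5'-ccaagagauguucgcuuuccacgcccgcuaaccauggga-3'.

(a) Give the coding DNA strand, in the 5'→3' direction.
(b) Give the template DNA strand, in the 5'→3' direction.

(a) 5'-CCAAGAGATGTTCGCTTTCCACGCCCGCTAACCATGGGA-3'
(b) 5'-TCCCATGGTTAGCGGGCGTGGAAAGCGAACATCTCTTGG-3'

(a) The coding strand matches the mRNA with U→T.
(b) The template strand is the reverse complement of the coding strand.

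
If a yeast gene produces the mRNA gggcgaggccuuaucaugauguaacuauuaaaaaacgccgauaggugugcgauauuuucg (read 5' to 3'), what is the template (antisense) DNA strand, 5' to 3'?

Replace U with T to get the coding DNA strand: GGGCGAGGCCTTATCATGATGTAACTATTAAAAAACGCCGATAGGTGTGCGATATTTTCG. The template strand is its reverse complement (complement CCCGCTCCGGAATAGTACTACATTGATAATTTTTTGCGGCTATCCACACGCTATAAAAGC, then reverse).

5'-CGAAAATATCGCACACCTATCGGCGTTTTTTAATAGTTACATCATGATAAGGCCTCGCCC-3'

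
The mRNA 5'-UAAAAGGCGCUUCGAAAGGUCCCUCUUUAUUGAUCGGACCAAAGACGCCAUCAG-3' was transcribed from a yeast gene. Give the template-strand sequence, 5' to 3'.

5'-CTGATGGCGTCTTTGGTCCGATCAATAAAGAGGGACCTTTCGAAGCGCCTTTTA-3'

Replace U with T to get the coding DNA strand: TAAAAGGCGCTTCGAAAGGTCCCTCTTTATTGATCGGACCAAAGACGCCATCAG. The template strand is its reverse complement (complement ATTTTCCGCGAAGCTTTCCAGGGAGAAATAACTAGCCTGGTTTCTGCGGTAGTC, then reverse).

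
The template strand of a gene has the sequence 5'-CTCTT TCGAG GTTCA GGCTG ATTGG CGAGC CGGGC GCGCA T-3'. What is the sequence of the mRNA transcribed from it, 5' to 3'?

The mRNA has the sequence of the coding strand (reverse complement of the template) with T→U. Reverse complement of CTCTTTCGAGGTTCAGGCTGATTGGCGAGCCGGGCGCGCAT is ATGCGCGCCCGGCTCGCCAATCAGCCTGAACCTCGAAAGAG; then T→U.

5′-AUGCGCGCCCGGCUCGCCAAUCAGCCUGAACCUCGAAAGAG-3′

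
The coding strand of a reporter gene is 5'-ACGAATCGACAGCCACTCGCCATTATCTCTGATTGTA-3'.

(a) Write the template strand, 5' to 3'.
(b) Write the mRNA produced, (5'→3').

(a) 5'-TACAATCAGAGATAATGGCGAGTGGCTGTCGATTCGT-3'
(b) 5'-ACGAAUCGACAGCCACUCGCCAUUAUCUCUGAUUGUA-3'

(a) The template strand is the reverse complement of the coding strand: complement TGCTTAGCTGTCGGTGAGCGGTAATAGAGACTAACAT, then reverse.
(b) mRNA matches the coding strand with T→U.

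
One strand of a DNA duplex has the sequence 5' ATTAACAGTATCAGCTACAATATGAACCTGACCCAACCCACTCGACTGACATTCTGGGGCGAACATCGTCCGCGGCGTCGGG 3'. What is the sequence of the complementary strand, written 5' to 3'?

5'-CCCGACGCCGCGGACGATGTTCGCCCCAGAATGTCAGTCGAGTGGGTTGGGTCAGGTTCATATTGTAGCTGATACTGTTAAT-3'

The complement of ATTAACAGTATCAGCTACAATATGAACCTGACCCAACCCACTCGACTGACATTCTGGGGCGAACATCGTCCGCGGCGTCGGG is TAATTGTCATAGTCGATGTTATACTTGGACTGGGTTGGGTGAGCTGACTGTAAGACCCCGCTTGTAGCAGGCGCCGCAGCCC (A↔T, G↔C). DNA strands are antiparallel, so the complementary strand runs 3'→5'; reversing gives the 5'→3' form.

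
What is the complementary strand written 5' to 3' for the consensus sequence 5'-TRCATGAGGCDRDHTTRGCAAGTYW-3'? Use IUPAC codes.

5'-WRACTTGCYAADHYHGCCTCATGYA-3'

Standard pairs A↔T, G↔C; ambiguity codes pair R↔Y, W↔W, D↔H. Complement (AYGTACTCCGHYHDAAYCGTTCARW), then reverse for 5'→3'.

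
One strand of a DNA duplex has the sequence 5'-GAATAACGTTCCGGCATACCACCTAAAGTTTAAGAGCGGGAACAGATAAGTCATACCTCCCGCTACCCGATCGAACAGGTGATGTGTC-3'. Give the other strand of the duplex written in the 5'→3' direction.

5'-GACACATCACCTGTTCGATCGGGTAGCGGGAGGTATGACTTATCTGTTCCCGCTCTTAAACTTTAGGTGGTATGCCGGAACGTTATTC-3'

The complement of GAATAACGTTCCGGCATACCACCTAAAGTTTAAGAGCGGGAACAGATAAGTCATACCTCCCGCTACCCGATCGAACAGGTGATGTGTC is CTTATTGCAAGGCCGTATGGTGGATTTCAAATTCTCGCCCTTGTCTATTCAGTATGGAGGGCGATGGGCTAGCTTGTCCACTACACAG (A↔T, G↔C). DNA strands are antiparallel, so the complementary strand runs 3'→5'; reversing gives the 5'→3' form.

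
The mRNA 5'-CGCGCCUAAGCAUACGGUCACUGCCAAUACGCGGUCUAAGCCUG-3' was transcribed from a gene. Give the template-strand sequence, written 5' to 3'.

Replace U with T to get the coding DNA strand: CGCGCCTAAGCATACGGTCACTGCCAATACGCGGTCTAAGCCTG. The template strand is its reverse complement (complement GCGCGGATTCGTATGCCAGTGACGGTTATGCGCCAGATTCGGAC, then reverse).

5′-CAGGCTTAGACCGCGTATTGGCAGTGACCGTATGCTTAGGCGCG-3′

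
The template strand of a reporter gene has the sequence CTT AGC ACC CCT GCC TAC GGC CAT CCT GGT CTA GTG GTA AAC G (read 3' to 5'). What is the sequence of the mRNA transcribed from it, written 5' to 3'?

Reading the template 3'→5' as shown, RNA polymerase pairs each base (A→U, T→A, G↔C) to build mRNA 5'→3' directly.

5'-GAAUCGUGGGGACGGAUGCCGGUAGGACCAGAUCACCAUUUGC-3'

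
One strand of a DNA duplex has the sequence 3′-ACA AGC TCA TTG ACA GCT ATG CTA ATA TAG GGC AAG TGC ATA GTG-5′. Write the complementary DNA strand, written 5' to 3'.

5'-TGTTCGAGTAACTGTCGATACGATTATATCCCGTTCACGTATCAC-3'

The strand is given 3'→5', so its complement runs 5'→3' in the same left-to-right order: pair each base A↔T, G↔C.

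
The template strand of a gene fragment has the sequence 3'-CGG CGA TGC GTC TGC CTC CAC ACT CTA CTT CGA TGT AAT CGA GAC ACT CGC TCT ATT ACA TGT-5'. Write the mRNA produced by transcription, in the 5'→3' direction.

5′-GCCGCUACGCAGACGGAGGUGUGAGAUGAAGCUACAUUAGCUCUGUGAGCGAGAUAAUGUACA-3′

Reading the template 3'→5' as shown, RNA polymerase pairs each base (A→U, T→A, G↔C) to build mRNA 5'→3' directly.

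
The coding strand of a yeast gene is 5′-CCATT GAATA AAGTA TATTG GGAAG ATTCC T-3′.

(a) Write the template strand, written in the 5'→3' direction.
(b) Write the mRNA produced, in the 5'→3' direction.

(a) 5'-AGGAATCTTCCCAATATACTTTATTCAATGG-3'
(b) 5'-CCAUUGAAUAAAGUAUAUUGGGAAGAUUCCU-3'

(a) The template strand is the reverse complement of the coding strand: complement GGTAACTTATTTCATATAACCCTTCTAAGGA, then reverse.
(b) mRNA matches the coding strand with T→U.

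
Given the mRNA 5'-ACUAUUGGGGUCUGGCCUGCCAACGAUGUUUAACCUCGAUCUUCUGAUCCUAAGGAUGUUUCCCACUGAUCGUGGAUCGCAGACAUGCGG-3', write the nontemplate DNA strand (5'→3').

5'-ACTATTGGGGTCTGGCCTGCCAACGATGTTTAACCTCGATCTTCTGATCCTAAGGATGTTTCCCACTGATCGTGGATCGCAGACATGCGG-3'

The coding DNA strand has the same 5'→3' sequence as the mRNA with U replaced by T.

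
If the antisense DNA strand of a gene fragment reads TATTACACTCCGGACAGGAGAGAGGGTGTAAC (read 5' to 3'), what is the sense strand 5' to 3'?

The coding strand is complementary and antiparallel to the template: take the complement (A↔T, G↔C) and reverse.

5'-GTTACACCCTCTCTCCTGTCCGGAGTGTAATA-3'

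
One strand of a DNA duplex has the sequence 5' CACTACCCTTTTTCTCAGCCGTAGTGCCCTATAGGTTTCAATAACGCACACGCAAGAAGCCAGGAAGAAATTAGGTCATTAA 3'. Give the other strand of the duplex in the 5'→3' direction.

Pairing A↔T and G↔C gives GTGATGGGAAAAAGAGTCGGCATCACGGGATATCCAAAGTTATTGCGTGTGCGTTCTTCGGTCCTTCTTTAATCCAGTAATT, running 3'→5'. Reverse for the 5'→3' convention.

5′-TTAATGACCTAATTTCTTCCTGGCTTCTTGCGTGTGCGTTATTGAAACCTATAGGGCACTACGGCTGAGAAAAAGGGTAGTG-3′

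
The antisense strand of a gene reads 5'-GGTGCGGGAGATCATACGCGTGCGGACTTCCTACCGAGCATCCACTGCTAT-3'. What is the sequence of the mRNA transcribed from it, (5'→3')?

The mRNA has the sequence of the coding strand (reverse complement of the template) with T→U. Reverse complement of GGTGCGGGAGATCATACGCGTGCGGACTTCCTACCGAGCATCCACTGCTAT is ATAGCAGTGGATGCTCGGTAGGAAGTCCGCACGCGTATGATCTCCCGCACC; then T→U.

5'-AUAGCAGUGGAUGCUCGGUAGGAAGUCCGCACGCGUAUGAUCUCCCGCACC-3'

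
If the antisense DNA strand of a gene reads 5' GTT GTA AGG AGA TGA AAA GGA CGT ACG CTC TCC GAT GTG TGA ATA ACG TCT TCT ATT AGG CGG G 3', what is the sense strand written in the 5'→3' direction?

5′-CCCGCCTAATAGAAGACGTTATTCACACATCGGAGAGCGTACGTCCTTTTCATCTCCTTACAAC-3′

The coding strand is complementary and antiparallel to the template: take the complement (A↔T, G↔C) and reverse.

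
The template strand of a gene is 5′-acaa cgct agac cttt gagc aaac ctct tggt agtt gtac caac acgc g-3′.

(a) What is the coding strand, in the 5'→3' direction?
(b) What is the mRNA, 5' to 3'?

(a) The coding strand is the reverse complement of the template: complement TGTTGCGATCTGGAAACTCGTTTGGAGAACCATCAACATGGTTGTGCGC, then reverse.
(b) mRNA has the coding-strand sequence with T→U.

(a) 5'-CGCGTGTTGGTACAACTACCAAGAGGTTTGCTCAAAGGTCTAGCGTTGT-3'
(b) 5'-CGCGUGUUGGUACAACUACCAAGAGGUUUGCUCAAAGGUCUAGCGUUGU-3'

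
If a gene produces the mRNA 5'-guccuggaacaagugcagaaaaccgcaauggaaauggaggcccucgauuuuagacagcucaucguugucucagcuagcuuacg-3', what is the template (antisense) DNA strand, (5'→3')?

Replace U with T to get the coding DNA strand: GTCCTGGAACAAGTGCAGAAAACCGCAATGGAAATGGAGGCCCTCGATTTTAGACAGCTCATCGTTGTCTCAGCTAGCTTACG. The template strand is its reverse complement (complement CAGGACCTTGTTCACGTCTTTTGGCGTTACCTTTACCTCCGGGAGCTAAAATCTGTCGAGTAGCAACAGAGTCGATCGAATGC, then reverse).

5'-CGTAAGCTAGCTGAGACAACGATGAGCTGTCTAAAATCGAGGGCCTCCATTTCCATTGCGGTTTTCTGCACTTGTTCCAGGAC-3'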